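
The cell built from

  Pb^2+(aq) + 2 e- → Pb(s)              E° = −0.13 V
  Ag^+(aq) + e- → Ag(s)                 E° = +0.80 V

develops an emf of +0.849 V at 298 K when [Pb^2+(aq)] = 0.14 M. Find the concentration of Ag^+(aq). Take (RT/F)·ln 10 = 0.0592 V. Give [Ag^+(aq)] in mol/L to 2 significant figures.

The Ag⁺/Ag couple has the larger reduction potential, so it is the cathode: E°cell = +0.80 − (−0.13) = +0.93 V and n = 2.
Since E = E° − (0.0592/n)·log Q, log Q = n(E° − E)/0.0592 = 2.736.
Balancing electrons gives 2 Ag^+(aq) + Pb(s) → 2 Ag(s) + Pb^2+(aq); thus Q = [Pb^2+(aq)] / [Ag^+(aq)]^2.
Isolating [Ag^+(aq)] in Q = 10^{2.736} yields log [Ag^+(aq)] = −1.795, i.e. 0.016 M.

0.016 M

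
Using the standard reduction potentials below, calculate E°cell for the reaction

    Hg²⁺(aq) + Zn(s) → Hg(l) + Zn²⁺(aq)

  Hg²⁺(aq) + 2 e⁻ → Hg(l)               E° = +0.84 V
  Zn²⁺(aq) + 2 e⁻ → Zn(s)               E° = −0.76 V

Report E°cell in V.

Hg²⁺(aq) gains electrons, so the Hg²⁺/Hg couple is the cathode; the Zn²⁺/Zn couple is the anode.
E°cell = E°(cathode) − E°(anode) = +0.84 − (−0.76) = +1.60 V.

+1.60 V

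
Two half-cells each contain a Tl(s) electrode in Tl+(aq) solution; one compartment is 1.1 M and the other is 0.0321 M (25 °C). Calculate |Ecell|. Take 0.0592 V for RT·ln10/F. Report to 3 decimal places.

For a concentration cell E°cell = 0, since both electrodes use the same couple.
The compartment with the higher Tl+(aq) concentration (1.1 M) acts as the cathode; ions are reduced there and produced at the dilute (0.0321 M) anode.
With n = 1, Ecell = −(0.0592/1)·log([dilute]/[conc]) = −(0.0592/1)·log(0.0321/1.1) = +0.091 V.

0.091 V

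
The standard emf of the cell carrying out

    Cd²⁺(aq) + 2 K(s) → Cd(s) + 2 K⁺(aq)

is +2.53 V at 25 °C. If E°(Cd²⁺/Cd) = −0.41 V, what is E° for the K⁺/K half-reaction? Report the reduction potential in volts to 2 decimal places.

−2.94 V

In the reaction as written the Cd²⁺/Cd couple is reduced (cathode) and K⁺/K is oxidized (anode), so E°cell = E°(Cd²⁺/Cd) − E°(K⁺/K).
E°(K⁺/K) = E°(cathode) − E°cell = −0.41 − (+2.53) = −2.94 V.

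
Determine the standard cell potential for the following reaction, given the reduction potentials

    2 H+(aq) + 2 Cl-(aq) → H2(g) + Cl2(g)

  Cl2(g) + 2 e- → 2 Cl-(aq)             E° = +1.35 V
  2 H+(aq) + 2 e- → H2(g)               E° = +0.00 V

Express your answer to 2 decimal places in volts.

In the reaction as written, H+(aq) is reduced (cathode) and Cl2(g) is produced by oxidation at the anode.
E°cell = E°(cathode) − E°(anode) = +0.00 − (+1.35) = −1.35 V.
The negative E°cell means the reaction is non-spontaneous in the direction written.

−1.35 V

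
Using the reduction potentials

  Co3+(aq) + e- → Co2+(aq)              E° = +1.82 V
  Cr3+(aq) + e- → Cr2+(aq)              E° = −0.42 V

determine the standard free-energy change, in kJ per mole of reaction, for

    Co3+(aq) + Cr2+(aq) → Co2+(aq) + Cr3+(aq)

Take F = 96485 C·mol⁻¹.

−216 kJ/mol

In the reaction as written Co3+(aq) is reduced, so the Co³⁺/Co²⁺ couple is the cathode and Cr³⁺/Cr²⁺ is the anode.
E°cell = +1.82 − (−0.42) = +2.24 V; balancing electrons gives n = 1.
ΔG° = −nFE°cell = −(1)(96485)(+2.24) J/mol = −216 kJ/mol.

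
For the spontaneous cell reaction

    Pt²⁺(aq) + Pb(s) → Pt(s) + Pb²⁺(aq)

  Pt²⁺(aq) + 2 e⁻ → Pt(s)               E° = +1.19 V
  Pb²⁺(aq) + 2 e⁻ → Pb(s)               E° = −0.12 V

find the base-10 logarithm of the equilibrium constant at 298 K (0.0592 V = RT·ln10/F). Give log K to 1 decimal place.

log K = 44.3

The Pt²⁺/Pt couple is reduced (cathode); E°cell = +1.19 − (−0.12) = +1.31 V with n = 2.
At equilibrium E = 0, so log K = nE°cell / 0.0592 = (2)(+1.31) / 0.0592 = 44.3.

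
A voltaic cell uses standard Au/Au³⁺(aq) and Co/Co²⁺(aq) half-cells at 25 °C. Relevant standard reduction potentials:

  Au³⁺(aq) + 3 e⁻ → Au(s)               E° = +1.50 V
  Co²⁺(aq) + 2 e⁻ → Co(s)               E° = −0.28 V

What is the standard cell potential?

+1.78 V

Of the two couples in this cell, the one with the more positive reduction potential is reduced at the cathode: here that is Au³⁺/Au (+1.50 V); Co²⁺/Co (−0.28 V) is the anode.
E°cell = E°(cathode) − E°(anode) = +1.50 − (−0.28) = +1.78 V.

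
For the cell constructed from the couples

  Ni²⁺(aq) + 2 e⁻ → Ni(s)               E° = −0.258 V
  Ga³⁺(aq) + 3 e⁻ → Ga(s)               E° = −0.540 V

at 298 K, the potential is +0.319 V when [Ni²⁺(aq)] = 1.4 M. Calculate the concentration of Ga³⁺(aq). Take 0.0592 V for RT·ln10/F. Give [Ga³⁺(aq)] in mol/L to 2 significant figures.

0.022 M

With Ni²⁺/Ni at the cathode and Ga³⁺/Ga at the anode, E°cell = −0.258 − (−0.540) = +0.282 V (n = 6).
Rearranging E = E° − (0.0592/n)·log Q gives log Q = 6(+0.282 − (+0.319))/0.0592 = −3.750.
For 3 Ni²⁺(aq) + 2 Ga(s) → 3 Ni(s) + 2 Ga³⁺(aq), the reaction quotient is Q = [Ga³⁺(aq)]^2 / [Ni²⁺(aq)]^3.
Isolating [Ga³⁺(aq)] in Q = 10^{−3.750} yields log [Ga³⁺(aq)] = −1.656, i.e. 0.022 M.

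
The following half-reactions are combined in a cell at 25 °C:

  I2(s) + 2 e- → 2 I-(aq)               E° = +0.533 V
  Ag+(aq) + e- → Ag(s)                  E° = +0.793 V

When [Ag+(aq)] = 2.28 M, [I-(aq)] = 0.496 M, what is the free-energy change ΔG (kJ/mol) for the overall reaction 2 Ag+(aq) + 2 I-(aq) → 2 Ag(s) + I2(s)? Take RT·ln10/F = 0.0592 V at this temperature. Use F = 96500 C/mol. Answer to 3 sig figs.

E°cell = +0.793 − (+0.533) = +0.260 V; the balanced reaction transfers n = 2 electrons.
Here Q = 1 / ([Ag+(aq)]^2·[I-(aq)]^2) = 0.782 (log Q = −0.107), giving E = +0.260 − (0.0592/2)·(−0.107) = +0.2632 V.
ΔG = −nFE = −(2)(96500)(+0.2632) J/mol = −50.8 kJ/mol.

−50.8 kJ/mol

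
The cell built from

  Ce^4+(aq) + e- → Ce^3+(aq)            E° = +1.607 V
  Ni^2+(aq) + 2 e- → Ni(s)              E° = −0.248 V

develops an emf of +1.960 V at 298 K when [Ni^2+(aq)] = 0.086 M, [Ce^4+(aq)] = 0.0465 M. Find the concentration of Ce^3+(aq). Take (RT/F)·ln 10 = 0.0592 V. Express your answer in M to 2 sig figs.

Ce⁴⁺/Ce³⁺ is the cathode (higher E°); E°cell = +1.607 − (−0.248) = +1.855 V with n = 2.
Rearranging E = E° − (0.0592/n)·log Q gives log Q = 2(+1.855 − (+1.960))/0.0592 = −3.547.
The balanced reaction is 2 Ce^4+(aq) + Ni(s) → 2 Ce^3+(aq) + Ni^2+(aq), so Q = ([Ce^3+(aq)]^2·[Ni^2+(aq)]) / [Ce^4+(aq)]^2.
Solving for the unknown gives log [Ce^3+(aq)] = −2.573, so [Ce^3+(aq)] ≈ 0.0027 M.

0.0027 M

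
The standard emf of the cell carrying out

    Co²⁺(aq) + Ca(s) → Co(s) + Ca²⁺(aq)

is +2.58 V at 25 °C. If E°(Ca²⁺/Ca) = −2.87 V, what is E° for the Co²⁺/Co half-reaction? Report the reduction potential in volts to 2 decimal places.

In the reaction as written the Co²⁺/Co couple is reduced (cathode) and Ca²⁺/Ca is oxidized (anode), so E°cell = E°(Co²⁺/Co) − E°(Ca²⁺/Ca).
E°(Co²⁺/Co) = E°cell + E°(anode) = +2.58 + (−2.87) = −0.29 V.

−0.29 V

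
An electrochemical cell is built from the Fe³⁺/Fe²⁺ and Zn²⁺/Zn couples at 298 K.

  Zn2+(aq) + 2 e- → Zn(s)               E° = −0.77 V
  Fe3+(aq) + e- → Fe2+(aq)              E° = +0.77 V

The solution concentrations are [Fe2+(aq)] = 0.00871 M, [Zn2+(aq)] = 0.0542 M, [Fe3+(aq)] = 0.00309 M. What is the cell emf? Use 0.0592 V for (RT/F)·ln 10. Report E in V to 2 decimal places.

Since E°(Fe³⁺/Fe²⁺) > E°(Zn²⁺/Zn), Fe³⁺/Fe²⁺ serves as the cathode.
E°cell = E°cat − E°an = +0.77 − (−0.77) = +1.54 V; n = 2.
The balanced reaction is 2 Fe3+(aq) + Zn(s) → 2 Fe2+(aq) + Zn2+(aq), so Q = ([Fe2+(aq)]^2·[Zn2+(aq)]) / [Fe3+(aq)]^2 = 0.431 and log Q = −0.366.
By the Nernst equation, E = +1.54 − (0.0592/2)·(−0.366) = +1.55 V.

+1.55 V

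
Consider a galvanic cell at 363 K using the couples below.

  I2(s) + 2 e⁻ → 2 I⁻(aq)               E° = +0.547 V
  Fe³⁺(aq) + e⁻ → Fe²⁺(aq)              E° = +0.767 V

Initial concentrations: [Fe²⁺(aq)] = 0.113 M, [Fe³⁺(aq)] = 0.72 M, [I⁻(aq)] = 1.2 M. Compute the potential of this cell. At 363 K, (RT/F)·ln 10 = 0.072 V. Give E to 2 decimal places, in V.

Fe³⁺/Fe²⁺ is reduced (cathode, E° = +0.767 V) and I₂/I⁻ is oxidized (anode).
E°cell = +0.767 − (+0.547) = +0.220 V, with n = 2 electrons transferred.
Balancing gives 2 Fe³⁺(aq) + 2 I⁻(aq) → 2 Fe²⁺(aq) + I2(s); hence Q = [Fe²⁺(aq)]^2 / ([Fe³⁺(aq)]^2·[I⁻(aq)]^2) = 0.0171 (log Q = −1.767).
E = E° − (0.072/n)·log Q = +0.220 − (0.072/2)(−1.767) = +0.28 V.

+0.28 V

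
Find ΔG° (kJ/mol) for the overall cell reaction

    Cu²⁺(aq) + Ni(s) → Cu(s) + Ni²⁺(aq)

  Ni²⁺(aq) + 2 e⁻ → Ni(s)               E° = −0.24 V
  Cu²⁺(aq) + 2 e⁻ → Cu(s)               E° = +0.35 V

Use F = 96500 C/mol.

In the reaction as written Cu²⁺(aq) is reduced, so the Cu²⁺/Cu couple is the cathode and Ni²⁺/Ni is the anode.
E°cell = +0.35 − (−0.24) = +0.59 V; balancing electrons gives n = 2.
ΔG° = −nFE°cell = −(2)(96500)(+0.59) J/mol = −114 kJ/mol.

−114 kJ/mol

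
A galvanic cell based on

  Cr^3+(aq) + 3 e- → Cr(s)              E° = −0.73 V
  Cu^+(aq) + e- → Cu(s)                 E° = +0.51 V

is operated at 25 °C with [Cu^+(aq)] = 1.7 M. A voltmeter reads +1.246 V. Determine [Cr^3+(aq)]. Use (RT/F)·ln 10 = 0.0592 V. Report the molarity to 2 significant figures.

2.4 M

The Cu⁺/Cu couple has the larger reduction potential, so it is the cathode: E°cell = +0.51 − (−0.73) = +1.24 V and n = 3.
Since E = E° − (0.0592/n)·log Q, log Q = n(E° − E)/0.0592 = −0.304.
Balancing electrons gives 3 Cu^+(aq) + Cr(s) → 3 Cu(s) + Cr^3+(aq); thus Q = [Cr^3+(aq)] / [Cu^+(aq)]^3.
Isolating [Cr^3+(aq)] in Q = 10^{−0.304} yields log [Cr^3+(aq)] = 0.387, i.e. 2.4 M.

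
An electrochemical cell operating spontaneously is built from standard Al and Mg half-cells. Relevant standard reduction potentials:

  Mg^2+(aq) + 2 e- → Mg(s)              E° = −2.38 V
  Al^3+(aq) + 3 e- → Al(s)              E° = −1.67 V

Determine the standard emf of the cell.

Of the two couples in this cell, the one with the more positive reduction potential is reduced at the cathode: here that is Al³⁺/Al (−1.67 V); Mg²⁺/Mg (−2.38 V) is the anode.
E°cell = E°(cathode) − E°(anode) = −1.67 − (−2.38) = +0.71 V.

+0.71 V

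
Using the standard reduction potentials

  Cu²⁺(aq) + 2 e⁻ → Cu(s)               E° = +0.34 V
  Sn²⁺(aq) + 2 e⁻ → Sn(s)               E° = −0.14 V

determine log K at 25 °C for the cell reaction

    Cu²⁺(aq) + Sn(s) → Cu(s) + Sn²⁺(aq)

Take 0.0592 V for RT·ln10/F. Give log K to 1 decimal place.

The Cu²⁺/Cu couple is reduced (cathode); E°cell = +0.34 − (−0.14) = +0.48 V with n = 2.
At equilibrium E = 0, so log K = nE°cell / 0.0592 = (2)(+0.48) / 0.0592 = 16.2.

log K = 16.2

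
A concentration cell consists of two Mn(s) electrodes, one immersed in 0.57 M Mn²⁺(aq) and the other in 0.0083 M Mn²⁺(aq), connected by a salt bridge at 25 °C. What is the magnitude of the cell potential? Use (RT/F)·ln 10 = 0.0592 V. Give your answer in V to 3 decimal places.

0.054 V

For a concentration cell E°cell = 0, since both electrodes use the same couple.
The compartment with the higher Mn²⁺(aq) concentration (0.57 M) acts as the cathode; ions are reduced there and produced at the dilute (0.0083 M) anode.
With n = 2, Ecell = −(0.0592/2)·log([dilute]/[conc]) = −(0.0592/2)·log(0.0083/0.57) = +0.054 V.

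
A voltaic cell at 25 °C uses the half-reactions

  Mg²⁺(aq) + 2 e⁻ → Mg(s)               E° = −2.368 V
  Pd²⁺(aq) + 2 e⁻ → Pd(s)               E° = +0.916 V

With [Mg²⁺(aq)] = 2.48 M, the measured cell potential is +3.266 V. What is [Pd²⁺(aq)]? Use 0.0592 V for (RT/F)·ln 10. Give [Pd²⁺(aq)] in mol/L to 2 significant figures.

With Pd²⁺/Pd at the cathode and Mg²⁺/Mg at the anode, E°cell = +0.916 − (−2.368) = +3.284 V (n = 2).
From the Nernst equation, log Q = n(E° − E)/0.0592 = 2·(+3.284 − (+3.266))/0.0592 = 0.608.
Balancing electrons gives Pd²⁺(aq) + Mg(s) → Pd(s) + Mg²⁺(aq); thus Q = [Mg²⁺(aq)] / [Pd²⁺(aq)].
Solving for the unknown gives log [Pd²⁺(aq)] = −0.214, so [Pd²⁺(aq)] ≈ 0.61 M.

0.61 M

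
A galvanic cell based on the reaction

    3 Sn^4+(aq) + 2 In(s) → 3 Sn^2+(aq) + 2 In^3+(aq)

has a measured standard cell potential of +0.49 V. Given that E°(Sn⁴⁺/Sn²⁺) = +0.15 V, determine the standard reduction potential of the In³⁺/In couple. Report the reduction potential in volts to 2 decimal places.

−0.34 V

In the reaction as written the Sn⁴⁺/Sn²⁺ couple is reduced (cathode) and In³⁺/In is oxidized (anode), so E°cell = E°(Sn⁴⁺/Sn²⁺) − E°(In³⁺/In).
E°(In³⁺/In) = E°(cathode) − E°cell = +0.15 − (+0.49) = −0.34 V.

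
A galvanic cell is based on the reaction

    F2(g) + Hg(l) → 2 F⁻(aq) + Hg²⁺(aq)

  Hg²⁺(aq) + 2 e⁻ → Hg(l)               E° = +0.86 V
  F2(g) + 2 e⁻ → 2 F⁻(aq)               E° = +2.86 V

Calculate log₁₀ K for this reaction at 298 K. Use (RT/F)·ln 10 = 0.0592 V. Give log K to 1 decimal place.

log K = 67.6

The F₂/F⁻ couple is reduced (cathode); E°cell = +2.86 − (+0.86) = +2.00 V with n = 2.
At equilibrium E = 0, so log K = nE°cell / 0.0592 = (2)(+2.00) / 0.0592 = 67.6.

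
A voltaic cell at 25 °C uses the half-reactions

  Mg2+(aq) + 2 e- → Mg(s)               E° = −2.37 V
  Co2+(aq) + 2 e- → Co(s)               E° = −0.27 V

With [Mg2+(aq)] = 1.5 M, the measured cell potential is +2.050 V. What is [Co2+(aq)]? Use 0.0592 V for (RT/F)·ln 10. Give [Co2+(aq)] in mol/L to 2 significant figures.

With Co²⁺/Co at the cathode and Mg²⁺/Mg at the anode, E°cell = −0.27 − (−2.37) = +2.10 V (n = 2).
Rearranging E = E° − (0.0592/n)·log Q gives log Q = 2(+2.10 − (+2.050))/0.0592 = 1.689.
For Co2+(aq) + Mg(s) → Co(s) + Mg2+(aq), the reaction quotient is Q = [Mg2+(aq)] / [Co2+(aq)].
Isolating [Co2+(aq)] in Q = 10^{1.689} yields log [Co2+(aq)] = −1.513, i.e. 0.031 M.

0.031 M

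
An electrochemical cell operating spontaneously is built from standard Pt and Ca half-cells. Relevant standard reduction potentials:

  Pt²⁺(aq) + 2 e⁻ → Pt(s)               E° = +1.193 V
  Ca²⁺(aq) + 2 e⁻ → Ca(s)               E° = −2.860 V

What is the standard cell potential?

Of the two couples in this cell, the one with the more positive reduction potential is reduced at the cathode: here that is Pt²⁺/Pt (+1.193 V); Ca²⁺/Ca (−2.860 V) is the anode.
E°cell = E°(cathode) − E°(anode) = +1.193 − (−2.860) = +4.053 V.

+4.053 V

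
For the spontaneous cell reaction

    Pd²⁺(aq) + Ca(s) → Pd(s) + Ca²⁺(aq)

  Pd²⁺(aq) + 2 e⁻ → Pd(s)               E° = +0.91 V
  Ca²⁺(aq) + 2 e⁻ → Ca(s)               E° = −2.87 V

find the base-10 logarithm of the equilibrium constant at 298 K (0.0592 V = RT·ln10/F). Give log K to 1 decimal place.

The Pd²⁺/Pd couple is reduced (cathode); E°cell = +0.91 − (−2.87) = +3.78 V with n = 2.
At equilibrium E = 0, so log K = nE°cell / 0.0592 = (2)(+3.78) / 0.0592 = 127.7.

log K = 127.7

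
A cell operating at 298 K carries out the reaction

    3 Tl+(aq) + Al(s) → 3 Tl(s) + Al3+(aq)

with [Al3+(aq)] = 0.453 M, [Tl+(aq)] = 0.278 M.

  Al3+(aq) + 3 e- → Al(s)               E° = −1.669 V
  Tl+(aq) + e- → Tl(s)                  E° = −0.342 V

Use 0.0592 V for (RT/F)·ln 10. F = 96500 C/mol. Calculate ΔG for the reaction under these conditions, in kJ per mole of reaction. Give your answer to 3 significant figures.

The standard cell potential is −0.342 − (−1.669) = +1.327 V, with n = 3 electrons in the balanced equation.
Q = [Al3+(aq)] / [Tl+(aq)]^3 = 21.1, so log Q = 1.324 and E = +1.327 − (0.0592/3)(1.324) = +1.3009 V.
Finally ΔG = −nFE = −(3)(96500 C/mol)(+1.3009 V) = −377 kJ/mol.

−377 kJ/mol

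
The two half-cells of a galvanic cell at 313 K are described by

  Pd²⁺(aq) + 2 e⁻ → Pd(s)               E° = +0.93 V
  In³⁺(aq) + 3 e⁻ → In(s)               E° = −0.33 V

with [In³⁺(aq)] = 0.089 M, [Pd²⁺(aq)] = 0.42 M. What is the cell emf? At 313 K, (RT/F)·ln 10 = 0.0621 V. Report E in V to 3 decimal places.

Pd²⁺/Pd is reduced (cathode, E° = +0.93 V) and In³⁺/In is oxidized (anode).
The standard potential is +0.93 − (−0.33) = +1.26 V and the balanced reaction transfers n = 6 electrons.
The balanced reaction is 3 Pd²⁺(aq) + 2 In(s) → 3 Pd(s) + 2 In³⁺(aq), so Q = [In³⁺(aq)]^2 / [Pd²⁺(aq)]^3 = 0.107 and log Q = −0.971.
Applying E = E° − (RT ln10/nF)·log Q gives +1.26 − (0.0621/6)(−0.971) = +1.270 V.

+1.270 V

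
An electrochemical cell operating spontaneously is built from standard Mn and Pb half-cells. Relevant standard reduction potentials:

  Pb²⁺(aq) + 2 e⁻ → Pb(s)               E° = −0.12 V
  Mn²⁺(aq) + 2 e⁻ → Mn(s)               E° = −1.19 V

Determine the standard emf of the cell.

+1.07 V

Of the two couples in this cell, the one with the more positive reduction potential is reduced at the cathode: here that is Pb²⁺/Pb (−0.12 V); Mn²⁺/Mn (−1.19 V) is the anode.
E°cell = E°(cathode) − E°(anode) = −0.12 − (−1.19) = +1.07 V.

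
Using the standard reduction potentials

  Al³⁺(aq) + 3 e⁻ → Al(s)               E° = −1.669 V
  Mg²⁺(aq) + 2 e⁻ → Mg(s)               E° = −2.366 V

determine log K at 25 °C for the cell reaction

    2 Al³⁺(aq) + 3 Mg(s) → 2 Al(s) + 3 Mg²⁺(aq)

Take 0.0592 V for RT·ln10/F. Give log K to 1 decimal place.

log K = 70.6

The Al³⁺/Al couple is reduced (cathode); E°cell = −1.669 − (−2.366) = +0.697 V with n = 6.
At equilibrium E = 0, so log K = nE°cell / 0.0592 = (6)(+0.697) / 0.0592 = 70.6.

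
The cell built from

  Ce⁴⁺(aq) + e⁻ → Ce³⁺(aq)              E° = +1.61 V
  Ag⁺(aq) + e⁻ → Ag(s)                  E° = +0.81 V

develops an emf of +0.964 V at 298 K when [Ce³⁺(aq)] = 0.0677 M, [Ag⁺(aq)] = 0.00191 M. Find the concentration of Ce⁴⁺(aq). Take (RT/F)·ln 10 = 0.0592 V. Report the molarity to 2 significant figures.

The Ce⁴⁺/Ce³⁺ couple has the larger reduction potential, so it is the cathode: E°cell = +1.61 − (+0.81) = +0.80 V and n = 1.
Since E = E° − (0.0592/n)·log Q, log Q = n(E° − E)/0.0592 = −2.770.
Balancing electrons gives Ce⁴⁺(aq) + Ag(s) → Ce³⁺(aq) + Ag⁺(aq); thus Q = ([Ce³⁺(aq)]·[Ag⁺(aq)]) / [Ce⁴⁺(aq)].
Solving for the unknown gives log [Ce⁴⁺(aq)] = −1.118, so [Ce⁴⁺(aq)] ≈ 0.076 M.

0.076 M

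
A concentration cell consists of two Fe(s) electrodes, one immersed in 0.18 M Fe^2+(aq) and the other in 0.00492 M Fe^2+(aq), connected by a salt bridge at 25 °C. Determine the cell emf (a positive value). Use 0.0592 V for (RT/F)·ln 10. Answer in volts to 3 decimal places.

0.046 V

For a concentration cell E°cell = 0, since both electrodes use the same couple.
The compartment with the higher Fe^2+(aq) concentration (0.18 M) acts as the cathode; ions are reduced there and produced at the dilute (0.00492 M) anode.
With n = 2, Ecell = −(0.0592/2)·log([dilute]/[conc]) = −(0.0592/2)·log(0.00492/0.18) = +0.046 V.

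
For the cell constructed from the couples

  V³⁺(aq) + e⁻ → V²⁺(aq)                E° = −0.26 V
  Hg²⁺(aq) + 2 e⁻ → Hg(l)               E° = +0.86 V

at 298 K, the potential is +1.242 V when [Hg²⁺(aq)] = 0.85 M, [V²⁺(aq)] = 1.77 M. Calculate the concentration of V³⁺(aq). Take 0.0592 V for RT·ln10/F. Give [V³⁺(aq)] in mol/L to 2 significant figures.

Hg²⁺/Hg is the cathode (higher E°); E°cell = +0.86 − (−0.26) = +1.12 V with n = 2.
Since E = E° − (0.0592/n)·log Q, log Q = n(E° − E)/0.0592 = −4.122.
Balancing electrons gives Hg²⁺(aq) + 2 V²⁺(aq) → Hg(l) + 2 V³⁺(aq); thus Q = [V³⁺(aq)]^2 / ([Hg²⁺(aq)]·[V²⁺(aq)]^2).
Substituting the known concentrations and solving, log [V³⁺(aq)] = −1.848 and [V³⁺(aq)] = 0.014 M.

0.014 M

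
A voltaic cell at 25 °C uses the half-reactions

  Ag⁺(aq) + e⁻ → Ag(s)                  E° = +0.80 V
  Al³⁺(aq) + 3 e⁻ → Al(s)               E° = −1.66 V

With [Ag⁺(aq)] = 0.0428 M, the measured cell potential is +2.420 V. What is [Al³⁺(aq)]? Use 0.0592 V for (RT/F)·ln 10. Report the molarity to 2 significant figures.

0.0083 M

With Ag⁺/Ag at the cathode and Al³⁺/Al at the anode, E°cell = +0.80 − (−1.66) = +2.46 V (n = 3).
From the Nernst equation, log Q = n(E° − E)/0.0592 = 3·(+2.46 − (+2.420))/0.0592 = 2.027.
For 3 Ag⁺(aq) + Al(s) → 3 Ag(s) + Al³⁺(aq), the reaction quotient is Q = [Al³⁺(aq)] / [Ag⁺(aq)]^3.
Solving for the unknown gives log [Al³⁺(aq)] = −2.079, so [Al³⁺(aq)] ≈ 0.0083 M.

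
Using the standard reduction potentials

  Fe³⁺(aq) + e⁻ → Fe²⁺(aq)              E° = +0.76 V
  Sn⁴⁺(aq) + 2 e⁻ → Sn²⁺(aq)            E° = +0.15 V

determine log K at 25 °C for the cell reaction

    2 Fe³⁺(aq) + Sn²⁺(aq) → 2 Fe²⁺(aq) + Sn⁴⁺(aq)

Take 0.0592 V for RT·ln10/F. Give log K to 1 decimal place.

The Fe³⁺/Fe²⁺ couple is reduced (cathode); E°cell = +0.76 − (+0.15) = +0.61 V with n = 2.
At equilibrium E = 0, so log K = nE°cell / 0.0592 = (2)(+0.61) / 0.0592 = 20.6.

log K = 20.6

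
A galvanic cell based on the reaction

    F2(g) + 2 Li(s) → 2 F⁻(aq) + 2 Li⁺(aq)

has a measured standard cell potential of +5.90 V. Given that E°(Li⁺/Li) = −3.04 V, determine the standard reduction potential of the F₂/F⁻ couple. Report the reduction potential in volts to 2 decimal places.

+2.86 V

In the reaction as written the F₂/F⁻ couple is reduced (cathode) and Li⁺/Li is oxidized (anode), so E°cell = E°(F₂/F⁻) − E°(Li⁺/Li).
E°(F₂/F⁻) = E°cell + E°(anode) = +5.90 + (−3.04) = +2.86 V.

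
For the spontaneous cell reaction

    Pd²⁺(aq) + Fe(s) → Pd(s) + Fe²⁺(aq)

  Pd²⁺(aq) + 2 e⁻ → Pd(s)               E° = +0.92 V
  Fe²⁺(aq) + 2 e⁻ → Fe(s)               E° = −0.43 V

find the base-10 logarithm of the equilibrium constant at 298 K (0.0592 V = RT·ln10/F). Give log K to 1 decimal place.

The Pd²⁺/Pd couple is reduced (cathode); E°cell = +0.92 − (−0.43) = +1.35 V with n = 2.
At equilibrium E = 0, so log K = nE°cell / 0.0592 = (2)(+1.35) / 0.0592 = 45.6.

log K = 45.6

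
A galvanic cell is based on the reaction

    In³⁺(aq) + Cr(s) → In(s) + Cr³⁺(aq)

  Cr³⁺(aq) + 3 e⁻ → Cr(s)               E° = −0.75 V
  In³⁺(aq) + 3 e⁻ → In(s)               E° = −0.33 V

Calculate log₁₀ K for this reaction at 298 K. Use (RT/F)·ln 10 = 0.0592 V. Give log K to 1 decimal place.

The In³⁺/In couple is reduced (cathode); E°cell = −0.33 − (−0.75) = +0.42 V with n = 3.
At equilibrium E = 0, so log K = nE°cell / 0.0592 = (3)(+0.42) / 0.0592 = 21.3.

log K = 21.3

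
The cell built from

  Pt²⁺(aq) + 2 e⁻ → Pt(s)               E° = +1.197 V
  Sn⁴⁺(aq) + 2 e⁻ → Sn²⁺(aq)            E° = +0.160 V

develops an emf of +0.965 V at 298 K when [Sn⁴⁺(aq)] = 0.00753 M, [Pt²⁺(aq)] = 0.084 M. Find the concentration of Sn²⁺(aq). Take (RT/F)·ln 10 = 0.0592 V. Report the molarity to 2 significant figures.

The Pt²⁺/Pt couple has the larger reduction potential, so it is the cathode: E°cell = +1.197 − (+0.160) = +1.037 V and n = 2.
Rearranging E = E° − (0.0592/n)·log Q gives log Q = 2(+1.037 − (+0.965))/0.0592 = 2.432.
The balanced reaction is Pt²⁺(aq) + Sn²⁺(aq) → Pt(s) + Sn⁴⁺(aq), so Q = [Sn⁴⁺(aq)] / ([Pt²⁺(aq)]·[Sn²⁺(aq)]).
Isolating [Sn²⁺(aq)] in Q = 10^{2.432} yields log [Sn²⁺(aq)] = −3.479, i.e. 0.00033 M.

0.00033 M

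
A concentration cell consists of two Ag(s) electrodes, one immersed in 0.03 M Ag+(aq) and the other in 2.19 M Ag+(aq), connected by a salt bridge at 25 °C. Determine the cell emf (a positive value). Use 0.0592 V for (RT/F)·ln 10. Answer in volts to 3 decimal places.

0.110 V

For a concentration cell E°cell = 0, since both electrodes use the same couple.
The compartment with the higher Ag+(aq) concentration (2.19 M) acts as the cathode; ions are reduced there and produced at the dilute (0.03 M) anode.
With n = 1, Ecell = −(0.0592/1)·log([dilute]/[conc]) = −(0.0592/1)·log(0.03/2.19) = +0.110 V.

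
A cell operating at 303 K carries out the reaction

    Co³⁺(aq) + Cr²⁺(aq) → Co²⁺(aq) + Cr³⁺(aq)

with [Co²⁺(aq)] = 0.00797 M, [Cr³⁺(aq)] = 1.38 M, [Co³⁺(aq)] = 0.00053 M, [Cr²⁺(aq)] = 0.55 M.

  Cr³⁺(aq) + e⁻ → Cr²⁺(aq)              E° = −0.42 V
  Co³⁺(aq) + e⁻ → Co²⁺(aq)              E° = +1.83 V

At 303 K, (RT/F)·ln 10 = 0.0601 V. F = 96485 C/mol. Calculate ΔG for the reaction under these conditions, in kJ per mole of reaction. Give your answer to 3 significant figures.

−208 kJ/mol

E°cell = +1.83 − (−0.42) = +2.25 V; the balanced reaction transfers n = 1 electron.
Q = ([Co²⁺(aq)]·[Cr³⁺(aq)]) / ([Co³⁺(aq)]·[Cr²⁺(aq)]) = 37.7, so log Q = 1.577 and E = +2.25 − (0.0601/1)(1.577) = +2.1552 V.
Finally ΔG = −nFE = −(1)(96485 C/mol)(+2.1552 V) = −208 kJ/mol.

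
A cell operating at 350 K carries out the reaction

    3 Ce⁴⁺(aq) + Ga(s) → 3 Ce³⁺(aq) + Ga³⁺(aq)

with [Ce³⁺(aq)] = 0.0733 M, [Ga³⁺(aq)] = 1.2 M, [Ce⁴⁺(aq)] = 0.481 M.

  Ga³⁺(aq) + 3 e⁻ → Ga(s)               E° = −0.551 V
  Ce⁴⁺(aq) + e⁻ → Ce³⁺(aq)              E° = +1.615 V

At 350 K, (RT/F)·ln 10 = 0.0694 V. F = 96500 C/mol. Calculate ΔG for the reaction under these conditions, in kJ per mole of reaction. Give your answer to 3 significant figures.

−643 kJ/mol

With Ce⁴⁺/Ce³⁺ reduced at the cathode, E°cell = +1.615 − (−0.551) = +2.166 V and n = 3.
Q = ([Ce³⁺(aq)]^3·[Ga³⁺(aq)]) / [Ce⁴⁺(aq)]^3 = 0.00425, so log Q = −2.372 and E = +2.166 − (0.0694/3)(−2.372) = +2.2209 V.
Then ΔG = −nFE = −3 × 96500 × +2.2209 J/mol = −643 kJ/mol.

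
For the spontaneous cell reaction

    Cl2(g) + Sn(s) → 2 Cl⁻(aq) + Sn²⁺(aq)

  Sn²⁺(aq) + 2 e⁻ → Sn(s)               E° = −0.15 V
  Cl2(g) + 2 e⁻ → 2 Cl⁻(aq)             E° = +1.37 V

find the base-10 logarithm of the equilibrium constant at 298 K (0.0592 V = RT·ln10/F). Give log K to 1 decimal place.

log K = 51.4

The Cl₂/Cl⁻ couple is reduced (cathode); E°cell = +1.37 − (−0.15) = +1.52 V with n = 2.
At equilibrium E = 0, so log K = nE°cell / 0.0592 = (2)(+1.52) / 0.0592 = 51.4.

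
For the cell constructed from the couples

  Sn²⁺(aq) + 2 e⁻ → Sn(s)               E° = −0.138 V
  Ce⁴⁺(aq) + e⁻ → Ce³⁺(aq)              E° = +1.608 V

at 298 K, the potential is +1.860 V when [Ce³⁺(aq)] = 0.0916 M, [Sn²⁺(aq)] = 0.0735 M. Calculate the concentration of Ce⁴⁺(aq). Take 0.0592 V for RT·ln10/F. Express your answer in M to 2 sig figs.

2.1 M

With Ce⁴⁺/Ce³⁺ at the cathode and Sn²⁺/Sn at the anode, E°cell = +1.608 − (−0.138) = +1.746 V (n = 2).
From the Nernst equation, log Q = n(E° − E)/0.0592 = 2·(+1.746 − (+1.860))/0.0592 = −3.851.
For 2 Ce⁴⁺(aq) + Sn(s) → 2 Ce³⁺(aq) + Sn²⁺(aq), the reaction quotient is Q = ([Ce³⁺(aq)]^2·[Sn²⁺(aq)]) / [Ce⁴⁺(aq)]^2.
Solving for the unknown gives log [Ce⁴⁺(aq)] = 0.321, so [Ce⁴⁺(aq)] ≈ 2.1 M.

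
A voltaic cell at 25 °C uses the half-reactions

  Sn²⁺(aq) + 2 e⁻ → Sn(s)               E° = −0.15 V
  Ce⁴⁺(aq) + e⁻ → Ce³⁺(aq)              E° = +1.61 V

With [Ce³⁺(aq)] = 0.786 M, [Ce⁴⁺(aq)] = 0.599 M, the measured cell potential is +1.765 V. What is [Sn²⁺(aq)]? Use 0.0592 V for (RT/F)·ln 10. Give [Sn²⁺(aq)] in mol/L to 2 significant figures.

0.39 M

Ce⁴⁺/Ce³⁺ is the cathode (higher E°); E°cell = +1.61 − (−0.15) = +1.76 V with n = 2.
From the Nernst equation, log Q = n(E° − E)/0.0592 = 2·(+1.76 − (+1.765))/0.0592 = −0.169.
The balanced reaction is 2 Ce⁴⁺(aq) + Sn(s) → 2 Ce³⁺(aq) + Sn²⁺(aq), so Q = ([Ce³⁺(aq)]^2·[Sn²⁺(aq)]) / [Ce⁴⁺(aq)]^2.
Substituting the known concentrations and solving, log [Sn²⁺(aq)] = −0.405 and [Sn²⁺(aq)] = 0.39 M.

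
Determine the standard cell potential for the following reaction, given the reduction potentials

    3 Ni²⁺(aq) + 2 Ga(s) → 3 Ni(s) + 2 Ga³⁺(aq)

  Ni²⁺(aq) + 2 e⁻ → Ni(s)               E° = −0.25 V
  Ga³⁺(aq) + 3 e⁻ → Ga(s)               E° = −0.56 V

Ni²⁺(aq) gains electrons, so the Ni²⁺/Ni couple is the cathode; the Ga³⁺/Ga couple is the anode.
E°cell = E°(cathode) − E°(anode) = −0.25 − (−0.56) = +0.31 V.
The positive value indicates the reaction is spontaneous as written.

+0.31 V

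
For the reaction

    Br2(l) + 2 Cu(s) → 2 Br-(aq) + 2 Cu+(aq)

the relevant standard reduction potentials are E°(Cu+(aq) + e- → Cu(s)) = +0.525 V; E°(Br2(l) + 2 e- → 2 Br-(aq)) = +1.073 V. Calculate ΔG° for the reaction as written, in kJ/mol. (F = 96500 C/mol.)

In the reaction as written Br2(l) is reduced, so the Br₂/Br⁻ couple is the cathode and Cu⁺/Cu is the anode.
E°cell = +1.073 − (+0.525) = +0.548 V; balancing electrons gives n = 2.
ΔG° = −nFE°cell = −(2)(96500)(+0.548) J/mol = −106 kJ/mol.

−106 kJ/mol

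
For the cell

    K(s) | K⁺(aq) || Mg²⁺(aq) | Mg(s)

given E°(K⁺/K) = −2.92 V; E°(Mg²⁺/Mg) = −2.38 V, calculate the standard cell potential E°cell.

+0.54 V

By convention the left-hand electrode in cell notation is the anode (oxidation) and the right-hand electrode is the cathode (reduction).
E°cell = E°(right) − E°(left) = −2.38 − (−2.92) = +0.54 V.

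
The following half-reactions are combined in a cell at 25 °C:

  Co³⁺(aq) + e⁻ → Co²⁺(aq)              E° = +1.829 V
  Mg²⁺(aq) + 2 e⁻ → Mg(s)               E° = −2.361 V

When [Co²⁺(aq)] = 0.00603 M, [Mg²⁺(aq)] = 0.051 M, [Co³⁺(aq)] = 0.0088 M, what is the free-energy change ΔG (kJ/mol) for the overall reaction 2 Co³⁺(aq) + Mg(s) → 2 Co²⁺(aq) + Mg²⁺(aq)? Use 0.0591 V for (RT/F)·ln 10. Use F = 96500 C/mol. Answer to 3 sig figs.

With Co³⁺/Co²⁺ reduced at the cathode, E°cell = +1.829 − (−2.361) = +4.190 V and n = 2.
The reaction quotient is ([Co²⁺(aq)]^2·[Mg²⁺(aq)]) / [Co³⁺(aq)]^2 = 0.0239; by Nernst, E = +4.190 − (0.0591/2)(−1.621) = +4.2379 V.
Then ΔG = −nFE = −2 × 96500 × +4.2379 J/mol = −818 kJ/mol.

−818 kJ/mol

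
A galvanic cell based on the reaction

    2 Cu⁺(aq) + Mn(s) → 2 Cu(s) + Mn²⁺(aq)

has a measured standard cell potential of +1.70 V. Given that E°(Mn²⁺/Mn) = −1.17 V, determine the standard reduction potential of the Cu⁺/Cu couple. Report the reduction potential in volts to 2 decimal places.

In the reaction as written the Cu⁺/Cu couple is reduced (cathode) and Mn²⁺/Mn is oxidized (anode), so E°cell = E°(Cu⁺/Cu) − E°(Mn²⁺/Mn).
E°(Cu⁺/Cu) = E°cell + E°(anode) = +1.70 + (−1.17) = +0.53 V.

+0.53 V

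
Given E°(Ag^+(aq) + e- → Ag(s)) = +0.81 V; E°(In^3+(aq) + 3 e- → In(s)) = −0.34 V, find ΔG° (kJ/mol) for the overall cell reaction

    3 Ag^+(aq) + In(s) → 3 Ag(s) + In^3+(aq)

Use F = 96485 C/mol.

−333 kJ/mol

In the reaction as written Ag^+(aq) is reduced, so the Ag⁺/Ag couple is the cathode and In³⁺/In is the anode.
E°cell = +0.81 − (−0.34) = +1.15 V; balancing electrons gives n = 3.
ΔG° = −nFE°cell = −(3)(96485)(+1.15) J/mol = −333 kJ/mol.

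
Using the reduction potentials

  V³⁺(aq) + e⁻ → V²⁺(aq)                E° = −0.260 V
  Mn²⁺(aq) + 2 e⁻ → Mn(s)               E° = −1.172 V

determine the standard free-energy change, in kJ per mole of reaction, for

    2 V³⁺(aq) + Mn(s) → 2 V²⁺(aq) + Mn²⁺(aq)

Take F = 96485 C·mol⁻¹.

In the reaction as written V³⁺(aq) is reduced, so the V³⁺/V²⁺ couple is the cathode and Mn²⁺/Mn is the anode.
E°cell = −0.260 − (−1.172) = +0.912 V; balancing electrons gives n = 2.
ΔG° = −nFE°cell = −(2)(96485)(+0.912) J/mol = −176 kJ/mol.

−176 kJ/mol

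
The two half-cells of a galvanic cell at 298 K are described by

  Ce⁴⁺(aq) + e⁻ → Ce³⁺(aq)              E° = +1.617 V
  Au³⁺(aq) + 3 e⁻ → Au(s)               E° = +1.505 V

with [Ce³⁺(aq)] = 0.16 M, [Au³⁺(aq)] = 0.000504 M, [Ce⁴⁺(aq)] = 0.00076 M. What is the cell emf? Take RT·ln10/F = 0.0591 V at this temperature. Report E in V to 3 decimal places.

Since E°(Ce⁴⁺/Ce³⁺) > E°(Au³⁺/Au), Ce⁴⁺/Ce³⁺ serves as the cathode.
The standard potential is +1.617 − (+1.505) = +0.112 V and the balanced reaction transfers n = 3 electrons.
The balanced reaction is 3 Ce⁴⁺(aq) + Au(s) → 3 Ce³⁺(aq) + Au³⁺(aq), so Q = ([Ce³⁺(aq)]^3·[Au³⁺(aq)]) / [Ce⁴⁺(aq)]^3 = 4.7×10^3 and log Q = 3.672.
E = E° − (0.0591/n)·log Q = +0.112 − (0.0591/3)(3.672) = +0.040 V.

+0.040 V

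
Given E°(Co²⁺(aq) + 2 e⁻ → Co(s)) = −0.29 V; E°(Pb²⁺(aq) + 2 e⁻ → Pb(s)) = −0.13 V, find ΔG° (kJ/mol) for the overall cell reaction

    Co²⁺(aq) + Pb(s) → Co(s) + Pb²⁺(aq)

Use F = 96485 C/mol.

In the reaction as written Co²⁺(aq) is reduced, so the Co²⁺/Co couple is the cathode and Pb²⁺/Pb is the anode.
E°cell = −0.29 − (−0.13) = −0.16 V; balancing electrons gives n = 2.
ΔG° = −nFE°cell = −(2)(96485)(−0.16) J/mol = +30.9 kJ/mol.

+30.9 kJ/mol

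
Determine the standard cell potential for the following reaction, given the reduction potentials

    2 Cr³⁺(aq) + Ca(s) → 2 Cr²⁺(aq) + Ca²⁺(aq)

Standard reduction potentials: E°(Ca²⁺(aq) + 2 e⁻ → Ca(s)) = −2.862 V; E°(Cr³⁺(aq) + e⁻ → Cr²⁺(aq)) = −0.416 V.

In the reaction as written, Cr³⁺(aq) is reduced (cathode) and Ca²⁺(aq) is produced by oxidation at the anode.
E°cell = E°(cathode) − E°(anode) = −0.416 − (−2.862) = +2.446 V.

+2.446 V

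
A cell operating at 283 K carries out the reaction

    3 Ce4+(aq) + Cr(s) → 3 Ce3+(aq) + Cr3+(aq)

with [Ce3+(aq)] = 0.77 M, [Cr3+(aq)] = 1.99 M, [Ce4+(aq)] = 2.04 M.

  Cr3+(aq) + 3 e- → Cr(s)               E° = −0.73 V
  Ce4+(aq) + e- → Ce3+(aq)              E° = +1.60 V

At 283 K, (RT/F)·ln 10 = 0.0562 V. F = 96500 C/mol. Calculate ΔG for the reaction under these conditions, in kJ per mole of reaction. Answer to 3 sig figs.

−680 kJ/mol

E°cell = +1.60 − (−0.73) = +2.33 V; the balanced reaction transfers n = 3 electrons.
Here Q = ([Ce3+(aq)]^3·[Cr3+(aq)]) / [Ce4+(aq)]^3 = 0.107 (log Q = −0.971), giving E = +2.33 − (0.0562/3)·(−0.971) = +2.3482 V.
ΔG = −nFE = −(3)(96500)(+2.3482) J/mol = −680 kJ/mol.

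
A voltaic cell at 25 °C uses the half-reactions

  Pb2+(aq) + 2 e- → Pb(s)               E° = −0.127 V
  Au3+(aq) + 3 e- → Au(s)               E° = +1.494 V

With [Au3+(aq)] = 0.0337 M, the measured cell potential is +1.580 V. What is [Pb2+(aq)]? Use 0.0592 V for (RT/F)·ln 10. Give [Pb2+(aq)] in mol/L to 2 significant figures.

The Au³⁺/Au couple has the larger reduction potential, so it is the cathode: E°cell = +1.494 − (−0.127) = +1.621 V and n = 6.
Since E = E° − (0.0592/n)·log Q, log Q = n(E° − E)/0.0592 = 4.155.
The balanced reaction is 2 Au3+(aq) + 3 Pb(s) → 2 Au(s) + 3 Pb2+(aq), so Q = [Pb2+(aq)]^3 / [Au3+(aq)]^2.
Solving for the unknown gives log [Pb2+(aq)] = 0.403, so [Pb2+(aq)] ≈ 2.5 M.

2.5 M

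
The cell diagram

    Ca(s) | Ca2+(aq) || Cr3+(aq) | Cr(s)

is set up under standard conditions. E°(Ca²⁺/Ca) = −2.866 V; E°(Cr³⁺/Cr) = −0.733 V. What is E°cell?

By convention the left-hand electrode in cell notation is the anode (oxidation) and the right-hand electrode is the cathode (reduction).
E°cell = E°(right) − E°(left) = −0.733 − (−2.866) = +2.133 V.

+2.133 V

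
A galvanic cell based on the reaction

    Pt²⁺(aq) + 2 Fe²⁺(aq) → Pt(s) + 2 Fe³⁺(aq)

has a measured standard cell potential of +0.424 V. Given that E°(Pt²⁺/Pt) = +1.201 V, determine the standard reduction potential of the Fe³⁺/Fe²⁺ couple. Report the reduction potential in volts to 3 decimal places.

+0.777 V

In the reaction as written the Pt²⁺/Pt couple is reduced (cathode) and Fe³⁺/Fe²⁺ is oxidized (anode), so E°cell = E°(Pt²⁺/Pt) − E°(Fe³⁺/Fe²⁺).
E°(Fe³⁺/Fe²⁺) = E°(cathode) − E°cell = +1.201 − (+0.424) = +0.777 V.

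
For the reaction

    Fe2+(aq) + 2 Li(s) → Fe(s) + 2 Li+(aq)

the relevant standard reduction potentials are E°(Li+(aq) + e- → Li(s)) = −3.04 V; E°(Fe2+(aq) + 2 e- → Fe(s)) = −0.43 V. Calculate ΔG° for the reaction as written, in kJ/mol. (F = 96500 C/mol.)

−504 kJ/mol

In the reaction as written Fe2+(aq) is reduced, so the Fe²⁺/Fe couple is the cathode and Li⁺/Li is the anode.
E°cell = −0.43 − (−3.04) = +2.61 V; balancing electrons gives n = 2.
ΔG° = −nFE°cell = −(2)(96500)(+2.61) J/mol = −504 kJ/mol.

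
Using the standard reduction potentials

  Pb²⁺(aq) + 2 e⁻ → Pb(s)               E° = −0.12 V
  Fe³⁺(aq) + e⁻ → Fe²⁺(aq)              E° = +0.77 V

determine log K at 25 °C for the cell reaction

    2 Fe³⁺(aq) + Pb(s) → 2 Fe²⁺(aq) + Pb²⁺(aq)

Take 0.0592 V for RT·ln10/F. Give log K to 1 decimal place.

log K = 30.1

The Fe³⁺/Fe²⁺ couple is reduced (cathode); E°cell = +0.77 − (−0.12) = +0.89 V with n = 2.
At equilibrium E = 0, so log K = nE°cell / 0.0592 = (2)(+0.89) / 0.0592 = 30.1.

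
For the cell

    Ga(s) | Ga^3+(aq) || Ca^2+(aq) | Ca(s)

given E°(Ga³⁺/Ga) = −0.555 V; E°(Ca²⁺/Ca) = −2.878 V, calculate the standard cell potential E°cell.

−2.323 V

By convention the left-hand electrode in cell notation is the anode (oxidation) and the right-hand electrode is the cathode (reduction).
E°cell = E°(right) − E°(left) = −2.878 − (−0.555) = −2.323 V.
The negative sign shows that, as written, the cell would require an external voltage to drive the reaction.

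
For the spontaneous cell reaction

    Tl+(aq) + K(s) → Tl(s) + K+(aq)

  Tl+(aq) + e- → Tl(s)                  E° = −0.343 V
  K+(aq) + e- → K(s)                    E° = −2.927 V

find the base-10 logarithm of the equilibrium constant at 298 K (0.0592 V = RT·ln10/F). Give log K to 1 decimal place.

log K = 43.6

The Tl⁺/Tl couple is reduced (cathode); E°cell = −0.343 − (−2.927) = +2.584 V with n = 1.
At equilibrium E = 0, so log K = nE°cell / 0.0592 = (1)(+2.584) / 0.0592 = 43.6.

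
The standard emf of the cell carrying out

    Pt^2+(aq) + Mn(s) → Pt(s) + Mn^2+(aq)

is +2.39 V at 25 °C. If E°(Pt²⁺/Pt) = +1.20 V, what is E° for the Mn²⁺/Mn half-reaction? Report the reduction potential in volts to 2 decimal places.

In the reaction as written the Pt²⁺/Pt couple is reduced (cathode) and Mn²⁺/Mn is oxidized (anode), so E°cell = E°(Pt²⁺/Pt) − E°(Mn²⁺/Mn).
E°(Mn²⁺/Mn) = E°(cathode) − E°cell = +1.20 − (+2.39) = −1.19 V.

−1.19 V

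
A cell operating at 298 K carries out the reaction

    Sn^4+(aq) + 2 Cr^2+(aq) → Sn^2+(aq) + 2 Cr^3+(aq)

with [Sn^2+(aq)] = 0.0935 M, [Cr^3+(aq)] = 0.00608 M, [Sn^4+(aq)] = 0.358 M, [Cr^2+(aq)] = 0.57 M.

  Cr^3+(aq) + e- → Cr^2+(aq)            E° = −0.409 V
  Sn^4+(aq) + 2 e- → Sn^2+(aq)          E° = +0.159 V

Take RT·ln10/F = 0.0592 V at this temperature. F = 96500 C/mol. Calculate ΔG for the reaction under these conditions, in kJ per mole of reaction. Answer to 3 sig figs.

−135 kJ/mol

The standard cell potential is +0.159 − (−0.409) = +0.568 V, with n = 2 electrons in the balanced equation.
The reaction quotient is ([Sn^2+(aq)]·[Cr^3+(aq)]^2) / ([Sn^4+(aq)]·[Cr^2+(aq)]^2) = 2.97×10^−5; by Nernst, E = +0.568 − (0.0592/2)(−4.527) = +0.7020 V.
ΔG = −nFE = −(2)(96500)(+0.7020) J/mol = −135 kJ/mol.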